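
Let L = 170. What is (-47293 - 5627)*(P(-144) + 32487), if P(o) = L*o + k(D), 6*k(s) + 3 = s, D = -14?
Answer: -423580500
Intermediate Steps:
k(s) = -½ + s/6
P(o) = -17/6 + 170*o (P(o) = 170*o + (-½ + (⅙)*(-14)) = 170*o + (-½ - 7/3) = 170*o - 17/6 = -17/6 + 170*o)
(-47293 - 5627)*(P(-144) + 32487) = (-47293 - 5627)*((-17/6 + 170*(-144)) + 32487) = -52920*((-17/6 - 24480) + 32487) = -52920*(-146897/6 + 32487) = -52920*48025/6 = -423580500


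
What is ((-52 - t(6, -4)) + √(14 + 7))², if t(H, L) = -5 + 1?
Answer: (48 - √21)² ≈ 1885.1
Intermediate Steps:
t(H, L) = -4
((-52 - t(6, -4)) + √(14 + 7))² = ((-52 - 1*(-4)) + √(14 + 7))² = ((-52 + 4) + √21)² = (-48 + √21)²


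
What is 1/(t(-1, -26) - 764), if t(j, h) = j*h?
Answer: -1/738 ≈ -0.0013550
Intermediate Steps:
t(j, h) = h*j
1/(t(-1, -26) - 764) = 1/(-26*(-1) - 764) = 1/(26 - 764) = 1/(-738) = -1/738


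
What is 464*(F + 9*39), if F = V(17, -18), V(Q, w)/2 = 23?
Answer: 184208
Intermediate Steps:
V(Q, w) = 46 (V(Q, w) = 2*23 = 46)
F = 46
464*(F + 9*39) = 464*(46 + 9*39) = 464*(46 + 351) = 464*397 = 184208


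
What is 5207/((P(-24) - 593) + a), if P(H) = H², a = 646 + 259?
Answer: 5207/888 ≈ 5.8637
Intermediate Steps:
a = 905
5207/((P(-24) - 593) + a) = 5207/(((-24)² - 593) + 905) = 5207/((576 - 593) + 905) = 5207/(-17 + 905) = 5207/888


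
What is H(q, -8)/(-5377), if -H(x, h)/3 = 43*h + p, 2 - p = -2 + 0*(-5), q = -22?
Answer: -1020/5377 ≈ -0.18970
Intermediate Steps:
p = 4 (p = 2 - (-2 + 0*(-5)) = 2 - (-2 + 0) = 2 - 1*(-2) = 2 + 2 = 4)
H(x, h) = -12 - 129*h (H(x, h) = -3*(43*h + 4) = -3*(4 + 43*h) = -12 - 129*h)
H(q, -8)/(-5377) = (-12 - 129*(-8))/(-5377) = (-12 + 1032)*(-1/5377) = 1020*(-1/5377) = -1020/5377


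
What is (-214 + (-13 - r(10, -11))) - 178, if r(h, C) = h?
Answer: -415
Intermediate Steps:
(-214 + (-13 - r(10, -11))) - 178 = (-214 + (-13 - 1*10)) - 178 = (-214 + (-13 - 10)) - 178 = (-214 - 23) - 178 = -237 - 178 = -415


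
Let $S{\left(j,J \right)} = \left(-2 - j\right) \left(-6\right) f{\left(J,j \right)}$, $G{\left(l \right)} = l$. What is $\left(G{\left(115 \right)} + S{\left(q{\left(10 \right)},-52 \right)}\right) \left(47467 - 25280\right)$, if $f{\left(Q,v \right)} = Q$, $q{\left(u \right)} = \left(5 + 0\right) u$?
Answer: $-357410383$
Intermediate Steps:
$q{\left(u \right)} = 5 u$
$S{\left(j,J \right)} = J \left(12 + 6 j\right)$ ($S{\left(j,J \right)} = \left(-2 - j\right) \left(-6\right) J = \left(12 + 6 j\right) J = J \left(12 + 6 j\right)$)
$\left(G{\left(115 \right)} + S{\left(q{\left(10 \right)},-52 \right)}\right) \left(47467 - 25280\right) = \left(115 + 6 \left(-52\right) \left(2 + 5 \cdot 10\right)\right) \left(47467 - 25280\right) = \left(115 + 6 \left(-52\right) \left(2 + 50\right)\right) 22187 = \left(115 + 6 \left(-52\right) 52\right) 22187 = \left(115 - 16224\right) 22187 = \left(-16109\right) 22187 = -357410383$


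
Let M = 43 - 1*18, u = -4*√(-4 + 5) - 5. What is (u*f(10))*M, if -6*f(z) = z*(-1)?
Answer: -375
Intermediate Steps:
f(z) = z/6 (f(z) = -z*(-1)/6 = -(-1)*z/6 = z/6)
u = -9 (u = -4*√1 - 5 = -4*1 - 5 = -4 - 5 = -9)
M = 25 (M = 43 - 18 = 25)
(u*f(10))*M = -3*10/2*25 = -9*5/3*25 = -15*25 = -375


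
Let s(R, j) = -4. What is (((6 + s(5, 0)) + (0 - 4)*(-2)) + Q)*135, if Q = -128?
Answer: -15930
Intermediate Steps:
(((6 + s(5, 0)) + (0 - 4)*(-2)) + Q)*135 = (((6 - 4) + (0 - 4)*(-2)) - 128)*135 = ((2 - 4*(-2)) - 128)*135 = ((2 + 8) - 128)*135 = (10 - 128)*135 = -118*135 = -15930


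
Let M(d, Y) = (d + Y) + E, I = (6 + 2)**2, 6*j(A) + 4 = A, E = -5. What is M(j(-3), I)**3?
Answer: 41781923/216 ≈ 1.9343e+5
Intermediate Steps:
j(A) = -2/3 + A/6
I = 64 (I = 8**2 = 64)
M(d, Y) = -5 + Y + d (M(d, Y) = (d + Y) - 5 = (Y + d) - 5 = -5 + Y + d)
M(j(-3), I)**3 = (-5 + 64 + (-2/3 + (1/6)*(-3)))**3 = (-5 + 64 + (-2/3 - 1/2))**3 = (-5 + 64 - 7/6)**3 = (347/6)**3 = 41781923/216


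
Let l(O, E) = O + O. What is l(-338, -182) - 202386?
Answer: -203062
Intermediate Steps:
l(O, E) = 2*O
l(-338, -182) - 202386 = 2*(-338) - 202386 = -676 - 202386 = -203062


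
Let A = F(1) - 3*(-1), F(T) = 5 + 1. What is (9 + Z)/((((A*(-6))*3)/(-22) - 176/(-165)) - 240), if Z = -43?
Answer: 5610/38209 ≈ 0.14682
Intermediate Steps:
F(T) = 6
A = 9 (A = 6 - 3*(-1) = 6 + 3 = 9)
(9 + Z)/((((A*(-6))*3)/(-22) - 176/(-165)) - 240) = (9 - 43)/((((9*(-6))*3)/(-22) - 176/(-165)) - 240) = -34/((-54*3*(-1/22) - 176*(-1/165)) - 240) = -34/((-162*(-1/22) + 16/15) - 240) = -34/((81/11 + 16/15) - 240) = -34/(1391/165 - 240) = -34/(-38209/165) = -34*(-165/38209) = 5610/38209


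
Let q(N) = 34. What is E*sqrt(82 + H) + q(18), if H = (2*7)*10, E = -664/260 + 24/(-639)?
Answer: 34 - 35878*sqrt(222)/13845 ≈ -4.6111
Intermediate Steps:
E = -35878/13845 (E = -664*1/260 + 24*(-1/639) = -166/65 - 8/213 = -35878/13845 ≈ -2.5914)
H = 140 (H = 14*10 = 140)
E*sqrt(82 + H) + q(18) = -35878*sqrt(82 + 140)/13845 + 34 = -35878*sqrt(222)/13845 + 34 = 34 - 35878*sqrt(222)/13845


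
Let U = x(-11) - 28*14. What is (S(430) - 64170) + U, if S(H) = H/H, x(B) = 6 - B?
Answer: -64544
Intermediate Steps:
S(H) = 1
U = -375 (U = (6 - 1*(-11)) - 28*14 = (6 + 11) - 392 = 17 - 392 = -375)
(S(430) - 64170) + U = (1 - 64170) - 375 = -64169 - 375 = -64544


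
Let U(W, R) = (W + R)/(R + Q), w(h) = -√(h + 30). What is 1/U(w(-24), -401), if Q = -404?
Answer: 64561/32159 - 161*√6/32159 ≈ 1.9953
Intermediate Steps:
w(h) = -√(30 + h)
U(W, R) = (R + W)/(-404 + R) (U(W, R) = (W + R)/(R - 404) = (R + W)/(-404 + R))
1/U(w(-24), -401) = 1/((-401 - √(30 - 24))/(-404 - 401)) = 1/((-401 - √6)/(-805)) = 1/(-(-401 - √6)/805) = 1/(401/805 + √6/805)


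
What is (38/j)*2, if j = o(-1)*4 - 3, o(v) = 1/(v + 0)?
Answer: -76/7 ≈ -10.857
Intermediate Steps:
o(v) = 1/v
j = -7 (j = 4/(-1) - 3 = -1*4 - 3 = -4 - 3 = -7)
(38/j)*2 = (38/(-7))*2 = (38*(-⅐))*2 = -38/7*2 = -76/7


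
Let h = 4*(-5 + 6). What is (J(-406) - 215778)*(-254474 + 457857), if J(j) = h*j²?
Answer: 90213783778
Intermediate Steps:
h = 4 (h = 4*1 = 4)
J(j) = 4*j²
(J(-406) - 215778)*(-254474 + 457857) = (4*(-406)² - 215778)*(-254474 + 457857) = (4*164836 - 215778)*203383 = (659344 - 215778)*203383 = 443566*203383 = 90213783778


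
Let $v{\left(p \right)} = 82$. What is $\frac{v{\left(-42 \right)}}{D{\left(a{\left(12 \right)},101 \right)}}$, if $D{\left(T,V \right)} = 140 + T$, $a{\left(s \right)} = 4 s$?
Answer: $\frac{41}{94} \approx 0.43617$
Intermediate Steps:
$\frac{v{\left(-42 \right)}}{D{\left(a{\left(12 \right)},101 \right)}} = \frac{82}{140 + 4 \cdot 12} = \frac{82}{140 + 48} = \frac{82}{188} = 82 \cdot \frac{1}{188} = \frac{41}{94}$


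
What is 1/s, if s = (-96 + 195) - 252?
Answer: -1/153 ≈ -0.0065359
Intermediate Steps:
s = -153 (s = 99 - 252 = -153)
1/s = 1/(-153) = -1/153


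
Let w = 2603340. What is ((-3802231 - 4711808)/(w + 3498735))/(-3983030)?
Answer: 2838013/8101582595750 ≈ 3.5030e-7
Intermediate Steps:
((-3802231 - 4711808)/(w + 3498735))/(-3983030) = ((-3802231 - 4711808)/(2603340 + 3498735))/(-3983030) = -8514039/6102075*(-1/3983030) = -8514039*1/6102075*(-1/3983030) = -2838013/2034025*(-1/3983030) = 2838013/8101582595750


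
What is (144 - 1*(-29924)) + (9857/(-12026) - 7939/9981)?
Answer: 3608913465277/120031506 ≈ 30066.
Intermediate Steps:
(144 - 1*(-29924)) + (9857/(-12026) - 7939/9981) = (144 + 29924) + (9857*(-1/12026) - 7939*1/9981) = 30068 + (-9857/12026 - 7939/9981) = 30068 - 193857131/120031506 = 3608913465277/120031506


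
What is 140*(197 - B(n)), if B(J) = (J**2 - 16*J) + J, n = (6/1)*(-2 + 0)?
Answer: -17780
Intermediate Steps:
n = -12 (n = (6*1)*(-2) = 6*(-2) = -12)
B(J) = J**2 - 15*J
140*(197 - B(n)) = 140*(197 - (-12)*(-15 - 12)) = 140*(197 - (-12)*(-27)) = 140*(197 - 1*324) = 140*(197 - 324) = 140*(-127) = -17780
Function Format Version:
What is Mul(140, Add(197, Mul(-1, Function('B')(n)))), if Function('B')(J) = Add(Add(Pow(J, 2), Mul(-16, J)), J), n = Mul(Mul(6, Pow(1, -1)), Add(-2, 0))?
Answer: -17780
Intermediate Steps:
n = -12 (n = Mul(Mul(6, 1), -2) = Mul(6, -2) = -12)
Function('B')(J) = Add(Pow(J, 2), Mul(-15, J))
Mul(140, Add(197, Mul(-1, Function('B')(n)))) = Mul(140, Add(197, Mul(-1, Mul(-12, Add(-15, -12))))) = Mul(140, Add(197, Mul(-1, Mul(-12, -27)))) = Mul(140, Add(197, Mul(-1, 324))) = Mul(140, Add(197, -324)) = Mul(140, -127) = -17780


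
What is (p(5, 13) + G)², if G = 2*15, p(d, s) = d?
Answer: 1225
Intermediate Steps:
G = 30
(p(5, 13) + G)² = (5 + 30)² = 35² = 1225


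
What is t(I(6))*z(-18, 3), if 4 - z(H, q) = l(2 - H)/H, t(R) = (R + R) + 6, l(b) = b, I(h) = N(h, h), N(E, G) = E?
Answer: 92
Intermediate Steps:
I(h) = h
t(R) = 6 + 2*R (t(R) = 2*R + 6 = 6 + 2*R)
z(H, q) = 4 - (2 - H)/H
t(I(6))*z(-18, 3) = (6 + 2*6)*(5 - 2/(-18)) = (6 + 12)*(5 - 2*(-1/18)) = 18*(5 + ⅑) = 18*(46/9) = 92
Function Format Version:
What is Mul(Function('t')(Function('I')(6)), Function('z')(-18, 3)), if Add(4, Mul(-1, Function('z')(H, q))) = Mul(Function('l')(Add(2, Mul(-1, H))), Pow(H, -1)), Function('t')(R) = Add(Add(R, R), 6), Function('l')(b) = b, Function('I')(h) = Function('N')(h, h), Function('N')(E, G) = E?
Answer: 92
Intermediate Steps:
Function('I')(h) = h
Function('t')(R) = Add(6, Mul(2, R)) (Function('t')(R) = Add(Mul(2, R), 6) = Add(6, Mul(2, R)))
Function('z')(H, q) = Add(4, Mul(-1, Pow(H, -1), Add(2, Mul(-1, H)))) (Function('z')(H, q) = Add(4, Mul(-1, Mul(Add(2, Mul(-1, H)), Pow(H, -1)))) = Add(4, Mul(-1, Mul(Pow(H, -1), Add(2, Mul(-1, H))))) = Add(4, Mul(-1, Pow(H, -1), Add(2, Mul(-1, H)))))
Mul(Function('t')(Function('I')(6)), Function('z')(-18, 3)) = Mul(Add(6, Mul(2, 6)), Add(5, Mul(-2, Pow(-18, -1)))) = Mul(Add(6, 12), Add(5, Mul(-2, Rational(-1, 18)))) = Mul(18, Add(5, Rational(1, 9))) = Mul(18, Rational(46, 9)) = 92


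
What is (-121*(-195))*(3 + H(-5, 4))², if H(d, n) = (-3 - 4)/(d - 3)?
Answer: 22674795/64 ≈ 3.5429e+5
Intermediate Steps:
H(d, n) = -7/(-3 + d)
(-121*(-195))*(3 + H(-5, 4))² = (-121*(-195))*(3 - 7/(-3 - 5))² = 23595*(3 - 7/(-8))² = 23595*(3 - 7*(-⅛))² = 23595*(3 + 7/8)² = 23595*(31/8)² = 23595*(961/64) = 22674795/64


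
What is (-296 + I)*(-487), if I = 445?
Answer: -72563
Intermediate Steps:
(-296 + I)*(-487) = (-296 + 445)*(-487) = 149*(-487) = -72563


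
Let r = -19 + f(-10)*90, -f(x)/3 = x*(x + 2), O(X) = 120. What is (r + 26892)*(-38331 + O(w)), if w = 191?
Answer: -201486603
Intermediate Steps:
f(x) = -3*x*(2 + x) (f(x) = -3*x*(x + 2) = -3*x*(2 + x))
r = -21619 (r = -19 - 3*(-10)*(2 - 10)*90 = -19 - 3*(-10)*(-8)*90 = -19 - 240*90 = -19 - 21600 = -21619)
(r + 26892)*(-38331 + O(w)) = (-21619 + 26892)*(-38331 + 120) = 5273*(-38211) = -201486603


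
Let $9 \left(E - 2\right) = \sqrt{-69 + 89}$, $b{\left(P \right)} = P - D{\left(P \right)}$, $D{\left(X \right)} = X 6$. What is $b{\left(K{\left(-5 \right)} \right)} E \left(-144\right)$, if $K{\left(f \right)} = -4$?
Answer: $-5760 - 640 \sqrt{5} \approx -7191.1$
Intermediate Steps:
$D{\left(X \right)} = 6 X$
$b{\left(P \right)} = - 5 P$ ($b{\left(P \right)} = P - 6 P = - 5 P$)
$E = 2 + \frac{2 \sqrt{5}}{9}$ ($E = 2 + \frac{\sqrt{-69 + 89}}{9} = 2 + \frac{\sqrt{20}}{9} = 2 + \frac{2 \sqrt{5}}{9} \approx 2.4969$)
$b{\left(K{\left(-5 \right)} \right)} E \left(-144\right) = \left(-5\right) \left(-4\right) \left(2 + \frac{2 \sqrt{5}}{9}\right) \left(-144\right) = 20 \left(2 + \frac{2 \sqrt{5}}{9}\right) \left(-144\right) = \left(40 + \frac{40 \sqrt{5}}{9}\right) \left(-144\right) = -5760 - 640 \sqrt{5}$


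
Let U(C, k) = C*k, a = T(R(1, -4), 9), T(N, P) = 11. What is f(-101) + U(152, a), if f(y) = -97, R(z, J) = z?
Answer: 1575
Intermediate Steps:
a = 11
f(-101) + U(152, a) = -97 + 152*11 = -97 + 1672 = 1575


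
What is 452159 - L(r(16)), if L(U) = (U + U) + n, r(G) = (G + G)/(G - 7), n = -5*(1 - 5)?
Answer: 4069187/9 ≈ 4.5213e+5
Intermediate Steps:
n = 20 (n = -5*(-4) = 20)
r(G) = 2*G/(-7 + G) (r(G) = (2*G)/(-7 + G) = 2*G/(-7 + G))
L(U) = 20 + 2*U (L(U) = (U + U) + 20 = 2*U + 20 = 20 + 2*U)
452159 - L(r(16)) = 452159 - (20 + 2*(2*16/(-7 + 16))) = 452159 - (20 + 2*(2*16/9)) = 452159 - (20 + 2*(2*16*(1/9))) = 452159 - (20 + 2*(32/9)) = 452159 - (20 + 64/9) = 452159 - 1*244/9 = 452159 - 244/9 = 4069187/9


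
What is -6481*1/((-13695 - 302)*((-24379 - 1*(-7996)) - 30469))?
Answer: -6481/655787444 ≈ -9.8828e-6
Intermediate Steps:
-6481*1/((-13695 - 302)*((-24379 - 1*(-7996)) - 30469)) = -6481*(-1/(13997*((-24379 + 7996) - 30469))) = -6481*(-1/(13997*(-16383 - 30469))) = -6481/((-13997*(-46852))) = -6481/655787444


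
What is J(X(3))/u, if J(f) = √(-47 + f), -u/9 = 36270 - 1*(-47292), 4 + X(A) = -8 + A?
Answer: -I*√14/376029 ≈ -9.9505e-6*I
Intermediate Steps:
X(A) = -12 + A (X(A) = -4 + (-8 + A) = -12 + A)
u = -752058 (u = -9*(36270 - 1*(-47292)) = -9*(36270 + 47292) = -9*83562 = -752058)
J(X(3))/u = √(-47 + (-12 + 3))/(-752058) = √(-47 - 9)*(-1/752058) = √(-56)*(-1/752058) = (2*I*√14)*(-1/752058) = -I*√14/376029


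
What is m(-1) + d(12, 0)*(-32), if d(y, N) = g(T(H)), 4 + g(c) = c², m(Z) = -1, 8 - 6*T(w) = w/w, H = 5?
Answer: 751/9 ≈ 83.444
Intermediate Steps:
T(w) = 7/6 (T(w) = 4/3 - w/(6*w) = 4/3 - ⅙*1 = 4/3 - ⅙ = 7/6)
g(c) = -4 + c²
d(y, N) = -95/36 (d(y, N) = -4 + (7/6)² = -4 + 49/36 = -95/36)
m(-1) + d(12, 0)*(-32) = -1 - 95/36*(-32) = -1 + 760/9 = 751/9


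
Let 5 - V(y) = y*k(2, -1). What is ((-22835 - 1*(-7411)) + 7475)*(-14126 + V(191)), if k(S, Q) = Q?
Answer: 110729570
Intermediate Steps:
V(y) = 5 + y (V(y) = 5 - y*(-1) = 5 - (-1)*y = 5 + y)
((-22835 - 1*(-7411)) + 7475)*(-14126 + V(191)) = ((-22835 - 1*(-7411)) + 7475)*(-14126 + (5 + 191)) = ((-22835 + 7411) + 7475)*(-14126 + 196) = (-15424 + 7475)*(-13930) = -7949*(-13930) = 110729570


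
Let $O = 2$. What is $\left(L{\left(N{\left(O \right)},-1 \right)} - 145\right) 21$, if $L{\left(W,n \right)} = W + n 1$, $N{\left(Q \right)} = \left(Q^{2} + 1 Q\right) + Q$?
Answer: $-2898$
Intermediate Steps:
$N{\left(Q \right)} = Q^{2} + 2 Q$ ($N{\left(Q \right)} = \left(Q^{2} + Q\right) + Q = \left(Q + Q^{2}\right) + Q = Q^{2} + 2 Q$)
$L{\left(W,n \right)} = W + n$
$\left(L{\left(N{\left(O \right)},-1 \right)} - 145\right) 21 = \left(\left(2 \left(2 + 2\right) - 1\right) - 145\right) 21 = \left(\left(2 \cdot 4 - 1\right) - 145\right) 21 = \left(\left(8 - 1\right) - 145\right) 21 = \left(7 - 145\right) 21 = \left(-138\right) 21 = -2898$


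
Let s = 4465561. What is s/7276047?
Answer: 4465561/7276047 ≈ 0.61373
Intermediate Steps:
s/7276047 = 4465561/7276047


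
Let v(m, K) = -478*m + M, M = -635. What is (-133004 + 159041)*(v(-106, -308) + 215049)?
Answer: 6901940034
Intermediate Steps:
v(m, K) = -635 - 478*m (v(m, K) = -478*m - 635 = -635 - 478*m)
(-133004 + 159041)*(v(-106, -308) + 215049) = (-133004 + 159041)*((-635 - 478*(-106)) + 215049) = 26037*((-635 + 50668) + 215049) = 26037*(50033 + 215049) = 26037*265082 = 6901940034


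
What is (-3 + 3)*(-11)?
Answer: 0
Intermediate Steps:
(-3 + 3)*(-11) = 0*(-11) = 0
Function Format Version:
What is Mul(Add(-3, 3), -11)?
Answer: 0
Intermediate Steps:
Mul(Add(-3, 3), -11) = Mul(0, -11) = 0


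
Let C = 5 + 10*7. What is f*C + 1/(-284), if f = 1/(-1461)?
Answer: -7587/138308 ≈ -0.054856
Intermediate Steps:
f = -1/1461 ≈ -0.00068446
C = 75 (C = 5 + 70 = 75)
f*C + 1/(-284) = -1/1461*75 + 1/(-284) = -25/487 - 1/284 = -7587/138308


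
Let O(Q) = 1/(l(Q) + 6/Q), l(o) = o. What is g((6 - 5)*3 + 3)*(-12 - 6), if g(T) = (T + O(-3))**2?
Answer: -15138/25 ≈ -605.52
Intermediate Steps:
O(Q) = 1/(Q + 6/Q)
g(T) = (-1/5 + T)**2 (g(T) = (T - 3/(6 + (-3)**2))**2 = (T - 3/(6 + 9))**2 = (T - 3/15)**2 = (T - 3*1/15)**2 = (T - 1/5)**2 = (-1/5 + T)**2)
g((6 - 5)*3 + 3)*(-12 - 6) = ((-1 + 5*((6 - 5)*3 + 3))**2/25)*(-12 - 6) = ((-1 + 5*(1*3 + 3))**2/25)*(-18) = ((-1 + 5*(3 + 3))**2/25)*(-18) = ((-1 + 5*6)**2/25)*(-18) = ((-1 + 30)**2/25)*(-18) = ((1/25)*29**2)*(-18) = ((1/25)*841)*(-18) = (841/25)*(-18) = -15138/25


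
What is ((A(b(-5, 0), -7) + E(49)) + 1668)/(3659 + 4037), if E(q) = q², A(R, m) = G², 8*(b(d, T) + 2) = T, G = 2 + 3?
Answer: 2047/3848 ≈ 0.53196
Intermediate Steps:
G = 5
b(d, T) = -2 + T/8
A(R, m) = 25 (A(R, m) = 5² = 25)
((A(b(-5, 0), -7) + E(49)) + 1668)/(3659 + 4037) = ((25 + 49²) + 1668)/(3659 + 4037) = ((25 + 2401) + 1668)/7696 = (2426 + 1668)*(1/7696) = 4094*(1/7696) = 2047/3848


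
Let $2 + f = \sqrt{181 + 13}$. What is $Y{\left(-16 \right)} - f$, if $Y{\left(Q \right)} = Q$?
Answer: $-14 - \sqrt{194} \approx -27.928$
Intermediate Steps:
$f = -2 + \sqrt{194}$ ($f = -2 + \sqrt{181 + 13} = -2 + \sqrt{194} \approx 11.928$)
$Y{\left(-16 \right)} - f = -16 - \left(-2 + \sqrt{194}\right) = -16 + \left(2 - \sqrt{194}\right) = -14 - \sqrt{194}$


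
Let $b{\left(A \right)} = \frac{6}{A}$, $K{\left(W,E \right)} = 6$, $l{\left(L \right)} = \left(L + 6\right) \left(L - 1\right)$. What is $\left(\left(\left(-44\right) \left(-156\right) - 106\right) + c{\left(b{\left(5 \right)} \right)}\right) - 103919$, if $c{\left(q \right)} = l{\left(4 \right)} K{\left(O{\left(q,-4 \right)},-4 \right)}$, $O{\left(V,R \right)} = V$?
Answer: $-96981$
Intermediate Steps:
$l{\left(L \right)} = \left(-1 + L\right) \left(6 + L\right)$ ($l{\left(L \right)} = \left(6 + L\right) \left(-1 + L\right) = \left(-1 + L\right) \left(6 + L\right)$)
$c{\left(q \right)} = 180$ ($c{\left(q \right)} = \left(-6 + 4^{2} + 5 \cdot 4\right) 6 = \left(-6 + 16 + 20\right) 6 = 30 \cdot 6 = 180$)
$\left(\left(\left(-44\right) \left(-156\right) - 106\right) + c{\left(b{\left(5 \right)} \right)}\right) - 103919 = \left(\left(\left(-44\right) \left(-156\right) - 106\right) + 180\right) - 103919 = \left(\left(6864 - 106\right) + 180\right) - 103919 = \left(6758 + 180\right) - 103919 = 6938 - 103919 = -96981$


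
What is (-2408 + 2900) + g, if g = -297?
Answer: 195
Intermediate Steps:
(-2408 + 2900) + g = (-2408 + 2900) - 297 = 492 - 297 = 195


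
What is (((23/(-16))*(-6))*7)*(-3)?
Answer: -1449/8 ≈ -181.13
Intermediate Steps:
(((23/(-16))*(-6))*7)*(-3) = (((23*(-1/16))*(-6))*7)*(-3) = (-23/16*(-6)*7)*(-3) = ((69/8)*7)*(-3) = (483/8)*(-3) = -1449/8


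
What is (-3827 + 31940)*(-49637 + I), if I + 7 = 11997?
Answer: -1058370111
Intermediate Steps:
I = 11990 (I = -7 + 11997 = 11990)
(-3827 + 31940)*(-49637 + I) = (-3827 + 31940)*(-49637 + 11990) = 28113*(-37647) = -1058370111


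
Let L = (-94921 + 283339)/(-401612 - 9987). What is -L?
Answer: 188418/411599 ≈ 0.45777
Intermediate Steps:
L = -188418/411599 (L = 188418/(-411599) = 188418*(-1/411599) = -188418/411599 ≈ -0.45777)
-L = -1*(-188418/411599) = 188418/411599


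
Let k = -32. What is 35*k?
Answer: -1120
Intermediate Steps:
35*k = 35*(-32) = -1120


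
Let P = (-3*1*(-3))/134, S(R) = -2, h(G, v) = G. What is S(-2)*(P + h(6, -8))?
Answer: -813/67 ≈ -12.134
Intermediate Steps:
P = 9/134 (P = -3*(-3)*(1/134) = 9*(1/134) = 9/134 ≈ 0.067164)
S(-2)*(P + h(6, -8)) = -2*(9/134 + 6) = -2*813/134 = -813/67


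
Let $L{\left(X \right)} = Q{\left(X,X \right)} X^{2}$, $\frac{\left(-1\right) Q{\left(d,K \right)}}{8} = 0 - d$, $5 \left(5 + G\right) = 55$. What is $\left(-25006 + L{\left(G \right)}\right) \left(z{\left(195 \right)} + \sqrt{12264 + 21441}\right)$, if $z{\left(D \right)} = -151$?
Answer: $3514978 - 69834 \sqrt{3745} \approx -7.5861 \cdot 10^{5}$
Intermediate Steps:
$G = 6$ ($G = -5 + \frac{1}{5} \cdot 55 = -5 + 11 = 6$)
$Q{\left(d,K \right)} = 8 d$ ($Q{\left(d,K \right)} = - 8 \left(0 - d\right) = - 8 \left(- d\right) = 8 d$)
$L{\left(X \right)} = 8 X^{3}$ ($L{\left(X \right)} = 8 X X^{2} = 8 X^{3}$)
$\left(-25006 + L{\left(G \right)}\right) \left(z{\left(195 \right)} + \sqrt{12264 + 21441}\right) = \left(-25006 + 8 \cdot 6^{3}\right) \left(-151 + \sqrt{12264 + 21441}\right) = \left(-25006 + 8 \cdot 216\right) \left(-151 + \sqrt{33705}\right) = \left(-25006 + 1728\right) \left(-151 + 3 \sqrt{3745}\right) = - 23278 \left(-151 + 3 \sqrt{3745}\right) = 3514978 - 69834 \sqrt{3745}$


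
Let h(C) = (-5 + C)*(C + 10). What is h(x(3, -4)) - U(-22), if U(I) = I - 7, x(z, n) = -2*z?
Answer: -15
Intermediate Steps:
U(I) = -7 + I
h(C) = (-5 + C)*(10 + C)
h(x(3, -4)) - U(-22) = (-50 + (-2*3)**2 + 5*(-2*3)) - (-7 - 22) = (-50 + (-6)**2 + 5*(-6)) - 1*(-29) = (-50 + 36 - 30) + 29 = -44 + 29 = -15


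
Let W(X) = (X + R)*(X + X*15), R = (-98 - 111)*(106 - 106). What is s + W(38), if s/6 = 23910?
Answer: 166564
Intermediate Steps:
R = 0 (R = -209*0 = 0)
s = 143460 (s = 6*23910 = 143460)
W(X) = 16*X² (W(X) = (X + 0)*(X + X*15) = X*(X + 15*X) = X*(16*X) = 16*X²)
s + W(38) = 143460 + 16*38² = 143460 + 16*1444 = 143460 + 23104 = 166564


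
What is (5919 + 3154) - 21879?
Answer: -12806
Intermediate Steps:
(5919 + 3154) - 21879 = 9073 - 21879 = -12806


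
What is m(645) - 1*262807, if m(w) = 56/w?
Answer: -169510459/645 ≈ -2.6281e+5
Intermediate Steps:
m(645) - 1*262807 = 56/645 - 1*262807 = 56*(1/645) - 262807 = 56/645 - 262807 = -169510459/645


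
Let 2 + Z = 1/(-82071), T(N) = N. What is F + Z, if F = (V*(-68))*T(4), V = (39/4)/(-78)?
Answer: 2626271/82071 ≈ 32.000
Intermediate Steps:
Z = -164143/82071 (Z = -2 + 1/(-82071) = -2 - 1/82071 = -164143/82071 ≈ -2.0000)
V = -⅛ (V = (39*(¼))*(-1/78) = (39/4)*(-1/78) = -⅛ ≈ -0.12500)
F = 34 (F = -⅛*(-68)*4 = (17/2)*4 = 34)
F + Z = 34 - 164143/82071 = 2626271/82071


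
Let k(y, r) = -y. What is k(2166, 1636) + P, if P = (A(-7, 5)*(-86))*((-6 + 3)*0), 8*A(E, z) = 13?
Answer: -2166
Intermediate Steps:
A(E, z) = 13/8 (A(E, z) = (⅛)*13 = 13/8)
P = 0 (P = ((13/8)*(-86))*((-6 + 3)*0) = -(-1677)*0/4 = -559/4*0 = 0)
k(2166, 1636) + P = -1*2166 + 0 = -2166 + 0 = -2166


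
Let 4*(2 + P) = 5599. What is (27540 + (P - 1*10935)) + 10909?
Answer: 115647/4 ≈ 28912.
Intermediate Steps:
P = 5591/4 (P = -2 + (¼)*5599 = -2 + 5599/4 = 5591/4 ≈ 1397.8)
(27540 + (P - 1*10935)) + 10909 = (27540 + (5591/4 - 1*10935)) + 10909 = (27540 + (5591/4 - 10935)) + 10909 = (27540 - 38149/4) + 10909 = 72011/4 + 10909 = 115647/4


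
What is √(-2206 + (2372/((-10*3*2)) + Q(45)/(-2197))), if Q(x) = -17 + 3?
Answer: I*√14430261495/2535 ≈ 47.387*I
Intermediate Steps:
Q(x) = -14
√(-2206 + (2372/((-10*3*2)) + Q(45)/(-2197))) = √(-2206 + (2372/((-10*3*2)) - 14/(-2197))) = √(-2206 + (2372/((-30*2)) - 14*(-1/2197))) = √(-2206 + (2372/(-60) + 14/2197)) = √(-2206 + (2372*(-1/60) + 14/2197)) = √(-2206 + (-593/15 + 14/2197)) = √(-2206 - 1302611/32955) = √(-74001341/32955) = I*√14430261495/2535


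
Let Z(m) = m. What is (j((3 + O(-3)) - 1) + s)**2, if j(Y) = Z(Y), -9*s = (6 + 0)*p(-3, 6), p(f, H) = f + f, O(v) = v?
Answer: 9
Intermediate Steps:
p(f, H) = 2*f
s = 4 (s = -(6 + 0)*2*(-3)/9 = -2*(-6)/3 = -1/9*(-36) = 4)
j(Y) = Y
(j((3 + O(-3)) - 1) + s)**2 = (((3 - 3) - 1) + 4)**2 = ((0 - 1) + 4)**2 = (-1 + 4)**2 = 3**2 = 9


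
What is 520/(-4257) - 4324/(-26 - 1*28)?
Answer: 1021066/12771 ≈ 79.952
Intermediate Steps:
520/(-4257) - 4324/(-26 - 1*28) = 520*(-1/4257) - 4324/(-26 - 28) = -520/4257 - 4324/(-54) = -520/4257 - 4324*(-1/54) = -520/4257 + 2162/27 = 1021066/12771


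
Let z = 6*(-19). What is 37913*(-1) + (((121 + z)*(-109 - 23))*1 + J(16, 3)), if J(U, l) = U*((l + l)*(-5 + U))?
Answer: -37781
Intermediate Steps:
z = -114
J(U, l) = 2*U*l*(-5 + U) (J(U, l) = U*((2*l)*(-5 + U)) = U*(2*l*(-5 + U)) = 2*U*l*(-5 + U))
37913*(-1) + (((121 + z)*(-109 - 23))*1 + J(16, 3)) = 37913*(-1) + (((121 - 114)*(-109 - 23))*1 + 2*16*3*(-5 + 16)) = -37913 + ((7*(-132))*1 + 2*16*3*11) = -37913 + (-924*1 + 1056) = -37913 + (-924 + 1056) = -37913 + 132 = -37781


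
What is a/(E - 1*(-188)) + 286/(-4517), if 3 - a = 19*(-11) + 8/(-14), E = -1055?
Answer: -2819010/9137891 ≈ -0.30850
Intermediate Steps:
a = 1488/7 (a = 3 - (19*(-11) + 8/(-14)) = 3 - (-209 + 8*(-1/14)) = 3 - (-209 - 4/7) = 3 - 1*(-1467/7) = 3 + 1467/7 = 1488/7 ≈ 212.57)
a/(E - 1*(-188)) + 286/(-4517) = 1488/(7*(-1055 - 1*(-188))) + 286/(-4517) = 1488/(7*(-1055 + 188)) + 286*(-1/4517) = (1488/7)/(-867) - 286/4517 = (1488/7)*(-1/867) - 286/4517 = -496/2023 - 286/4517 = -2819010/9137891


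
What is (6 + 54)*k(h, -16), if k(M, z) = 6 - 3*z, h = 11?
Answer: 3240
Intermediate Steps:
(6 + 54)*k(h, -16) = (6 + 54)*(6 - 3*(-16)) = 60*(6 + 48) = 60*54 = 3240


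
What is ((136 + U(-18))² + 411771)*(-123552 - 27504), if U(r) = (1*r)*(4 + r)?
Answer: -84941054640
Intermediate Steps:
U(r) = r*(4 + r)
((136 + U(-18))² + 411771)*(-123552 - 27504) = ((136 - 18*(4 - 18))² + 411771)*(-123552 - 27504) = ((136 - 18*(-14))² + 411771)*(-151056) = ((136 + 252)² + 411771)*(-151056) = (388² + 411771)*(-151056) = (150544 + 411771)*(-151056) = 562315*(-151056) = -84941054640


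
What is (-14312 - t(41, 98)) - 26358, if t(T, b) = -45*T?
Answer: -38825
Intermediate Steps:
(-14312 - t(41, 98)) - 26358 = (-14312 - (-45)*41) - 26358 = (-14312 - 1*(-1845)) - 26358 = (-14312 + 1845) - 26358 = -12467 - 26358 = -38825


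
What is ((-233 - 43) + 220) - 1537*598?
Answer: -919182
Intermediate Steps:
((-233 - 43) + 220) - 1537*598 = (-276 + 220) - 919126 = -56 - 919126 = -919182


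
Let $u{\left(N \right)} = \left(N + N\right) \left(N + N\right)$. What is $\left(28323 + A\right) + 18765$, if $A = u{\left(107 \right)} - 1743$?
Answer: $91141$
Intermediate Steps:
$u{\left(N \right)} = 4 N^{2}$ ($u{\left(N \right)} = 2 N 2 N = 4 N^{2}$)
$A = 44053$ ($A = 4 \cdot 107^{2} - 1743 = 4 \cdot 11449 - 1743 = 45796 - 1743 = 44053$)
$\left(28323 + A\right) + 18765 = \left(28323 + 44053\right) + 18765 = 72376 + 18765 = 91141$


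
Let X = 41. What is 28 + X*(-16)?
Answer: -628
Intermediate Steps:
28 + X*(-16) = 28 + 41*(-16) = 28 - 656 = -628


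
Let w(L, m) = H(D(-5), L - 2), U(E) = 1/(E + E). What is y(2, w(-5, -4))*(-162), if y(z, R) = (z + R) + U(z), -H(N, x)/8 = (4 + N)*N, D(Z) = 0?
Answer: -729/2 ≈ -364.50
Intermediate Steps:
U(E) = 1/(2*E)
H(N, x) = -8*N*(4 + N) (H(N, x) = -8*(4 + N)*N = -8*N*(4 + N))
w(L, m) = 0 (w(L, m) = -8*0*(4 + 0) = -8*0*4 = 0)
y(z, R) = R + z + 1/(2*z) (y(z, R) = (z + R) + 1/(2*z) = (R + z) + 1/(2*z) = R + z + 1/(2*z))
y(2, w(-5, -4))*(-162) = (0 + 2 + (½)/2)*(-162) = (0 + 2 + (½)*(½))*(-162) = (0 + 2 + ¼)*(-162) = (9/4)*(-162) = -729/2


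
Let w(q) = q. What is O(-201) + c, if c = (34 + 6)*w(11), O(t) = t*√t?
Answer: 440 - 201*I*√201 ≈ 440.0 - 2849.7*I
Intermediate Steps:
O(t) = t^(3/2)
c = 440 (c = (34 + 6)*11 = 40*11 = 440)
O(-201) + c = (-201)^(3/2) + 440 = -201*I*√201 + 440 = 440 - 201*I*√201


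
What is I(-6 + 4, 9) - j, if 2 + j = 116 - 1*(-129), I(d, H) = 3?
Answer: -240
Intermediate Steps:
j = 243 (j = -2 + (116 - 1*(-129)) = -2 + (116 + 129) = -2 + 245 = 243)
I(-6 + 4, 9) - j = 3 - 1*243 = 3 - 243 = -240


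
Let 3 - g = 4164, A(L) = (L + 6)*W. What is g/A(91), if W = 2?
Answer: -4161/194 ≈ -21.448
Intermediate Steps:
A(L) = 12 + 2*L (A(L) = (L + 6)*2 = (6 + L)*2 = 12 + 2*L)
g = -4161 (g = 3 - 1*4164 = 3 - 4164 = -4161)
g/A(91) = -4161/(12 + 2*91) = -4161/(12 + 182) = -4161/194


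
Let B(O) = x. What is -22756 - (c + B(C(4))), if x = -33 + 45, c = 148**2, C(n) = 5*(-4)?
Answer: -44672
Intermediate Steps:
C(n) = -20
c = 21904
x = 12
B(O) = 12
-22756 - (c + B(C(4))) = -22756 - (21904 + 12) = -22756 - 1*21916 = -22756 - 21916 = -44672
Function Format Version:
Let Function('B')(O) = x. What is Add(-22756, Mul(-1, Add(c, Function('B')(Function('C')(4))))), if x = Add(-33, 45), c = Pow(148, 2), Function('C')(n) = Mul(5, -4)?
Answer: -44672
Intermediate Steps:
Function('C')(n) = -20
c = 21904
x = 12
Function('B')(O) = 12
Add(-22756, Mul(-1, Add(c, Function('B')(Function('C')(4))))) = Add(-22756, Mul(-1, Add(21904, 12))) = Add(-22756, Mul(-1, 21916)) = Add(-22756, -21916) = -44672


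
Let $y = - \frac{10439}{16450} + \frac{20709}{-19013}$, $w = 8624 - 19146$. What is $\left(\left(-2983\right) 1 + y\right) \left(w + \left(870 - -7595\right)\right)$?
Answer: $\frac{1920237689759499}{312763850} \approx 6.1396 \cdot 10^{6}$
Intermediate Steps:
$w = -10522$
$y = - \frac{539139757}{312763850}$ ($y = \left(-10439\right) \frac{1}{16450} + 20709 \left(- \frac{1}{19013}\right) = - \frac{10439}{16450} - \frac{20709}{19013} = - \frac{539139757}{312763850} \approx -1.7238$)
$\left(\left(-2983\right) 1 + y\right) \left(w + \left(870 - -7595\right)\right) = \left(\left(-2983\right) 1 - \frac{539139757}{312763850}\right) \left(-10522 + \left(870 - -7595\right)\right) = \left(-2983 - \frac{539139757}{312763850}\right) \left(-10522 + \left(870 + 7595\right)\right) = - \frac{933513704307 \left(-10522 + 8465\right)}{312763850} = \left(- \frac{933513704307}{312763850}\right) \left(-2057\right) = \frac{1920237689759499}{312763850}$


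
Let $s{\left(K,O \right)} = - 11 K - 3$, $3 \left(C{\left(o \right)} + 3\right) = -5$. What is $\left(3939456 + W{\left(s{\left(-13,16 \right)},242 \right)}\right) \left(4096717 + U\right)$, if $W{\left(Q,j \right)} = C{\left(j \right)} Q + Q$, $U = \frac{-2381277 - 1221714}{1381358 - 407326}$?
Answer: $\frac{11788260375040102271}{730524} \approx 1.6137 \cdot 10^{13}$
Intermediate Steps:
$U = - \frac{3602991}{974032} \approx -3.699$
$C{\left(o \right)} = - \frac{14}{3}$ ($C{\left(o \right)} = -3 + \frac{1}{3} \left(-5\right) = -3 - \frac{5}{3} = - \frac{14}{3}$)
$s{\left(K,O \right)} = -3 - 11 K$
$W{\left(Q,j \right)} = - \frac{11 Q}{3}$ ($W{\left(Q,j \right)} = - \frac{14 Q}{3} + Q = - \frac{11 Q}{3}$)
$\left(3939456 + W{\left(s{\left(-13,16 \right)},242 \right)}\right) \left(4096717 + U\right) = \left(3939456 - \frac{11 \left(-3 - -143\right)}{3}\right) \left(4096717 - \frac{3602991}{974032}\right) = \left(3939456 - \frac{11 \left(-3 + 143\right)}{3}\right) \frac{3990329849953}{974032} = \left(3939456 - \frac{1540}{3}\right) \frac{3990329849953}{974032} = \frac{11816828}{3} \cdot \frac{3990329849953}{974032} = \frac{11788260375040102271}{730524}$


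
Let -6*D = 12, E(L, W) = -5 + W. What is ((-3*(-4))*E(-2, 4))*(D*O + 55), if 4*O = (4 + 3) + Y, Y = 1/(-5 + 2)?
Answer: -620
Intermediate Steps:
D = -2 (D = -⅙*12 = -2)
Y = -⅓ (Y = 1/(-3) = -⅓ ≈ -0.33333)
O = 5/3 (O = ((4 + 3) - ⅓)/4 = (7 - ⅓)/4 = (¼)*(20/3) = 5/3 ≈ 1.6667)
((-3*(-4))*E(-2, 4))*(D*O + 55) = ((-3*(-4))*(-5 + 4))*(-2*5/3 + 55) = (12*(-1))*(-10/3 + 55) = -12*155/3 = -620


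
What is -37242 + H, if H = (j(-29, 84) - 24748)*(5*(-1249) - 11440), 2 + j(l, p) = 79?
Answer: 436269393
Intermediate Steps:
j(l, p) = 77 (j(l, p) = -2 + 79 = 77)
H = 436306635 (H = (77 - 24748)*(5*(-1249) - 11440) = -24671*(-6245 - 11440) = -24671*(-17685) = 436306635)
-37242 + H = -37242 + 436306635 = 436269393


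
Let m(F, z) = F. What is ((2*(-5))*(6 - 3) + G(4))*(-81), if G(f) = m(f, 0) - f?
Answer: 2430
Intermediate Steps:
G(f) = 0 (G(f) = f - f = 0)
((2*(-5))*(6 - 3) + G(4))*(-81) = ((2*(-5))*(6 - 3) + 0)*(-81) = (-10*3 + 0)*(-81) = (-30 + 0)*(-81) = -30*(-81) = 2430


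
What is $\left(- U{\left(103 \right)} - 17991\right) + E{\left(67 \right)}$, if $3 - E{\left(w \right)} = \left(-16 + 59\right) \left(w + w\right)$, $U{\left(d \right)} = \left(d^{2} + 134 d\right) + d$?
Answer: $-48264$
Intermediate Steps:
$U{\left(d \right)} = d^{2} + 135 d$
$E{\left(w \right)} = 3 - 86 w$ ($E{\left(w \right)} = 3 - \left(-16 + 59\right) \left(w + w\right) = 3 - 43 \cdot 2 w = 3 - 86 w$)
$\left(- U{\left(103 \right)} - 17991\right) + E{\left(67 \right)} = \left(- 103 \left(135 + 103\right) - 17991\right) + \left(3 - 5762\right) = \left(- 103 \cdot 238 - 17991\right) + \left(3 - 5762\right) = \left(\left(-1\right) 24514 - 17991\right) - 5759 = \left(-24514 - 17991\right) - 5759 = -42505 - 5759 = -48264$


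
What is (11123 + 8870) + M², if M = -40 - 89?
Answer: 36634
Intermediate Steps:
M = -129
(11123 + 8870) + M² = (11123 + 8870) + (-129)² = 19993 + 16641 = 36634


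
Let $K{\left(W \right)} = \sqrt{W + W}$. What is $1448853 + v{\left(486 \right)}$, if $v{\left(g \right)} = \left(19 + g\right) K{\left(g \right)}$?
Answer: $1448853 + 9090 \sqrt{3} \approx 1.4646 \cdot 10^{6}$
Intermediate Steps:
$K{\left(W \right)} = \sqrt{2} \sqrt{W}$ ($K{\left(W \right)} = \sqrt{2 W} = \sqrt{2} \sqrt{W}$)
$v{\left(g \right)} = \sqrt{2} \sqrt{g} \left(19 + g\right)$ ($v{\left(g \right)} = \left(19 + g\right) \sqrt{2} \sqrt{g} = \sqrt{2} \sqrt{g} \left(19 + g\right)$)
$1448853 + v{\left(486 \right)} = 1448853 + \sqrt{2} \sqrt{486} \left(19 + 486\right) = 1448853 + \sqrt{2} \cdot 9 \sqrt{6} \cdot 505 = 1448853 + 9090 \sqrt{3}$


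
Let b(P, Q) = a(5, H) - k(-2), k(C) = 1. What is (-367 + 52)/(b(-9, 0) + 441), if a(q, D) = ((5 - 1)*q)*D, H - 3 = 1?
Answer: -63/104 ≈ -0.60577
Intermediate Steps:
H = 4 (H = 3 + 1 = 4)
a(q, D) = 4*D*q (a(q, D) = (4*q)*D = 4*D*q)
b(P, Q) = 79 (b(P, Q) = 4*4*5 - 1*1 = 80 - 1 = 79)
(-367 + 52)/(b(-9, 0) + 441) = (-367 + 52)/(79 + 441) = -315/520 = -315*1/520 = -63/104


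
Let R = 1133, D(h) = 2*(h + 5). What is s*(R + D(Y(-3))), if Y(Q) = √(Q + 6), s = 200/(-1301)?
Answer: -228600/1301 - 400*√3/1301 ≈ -176.24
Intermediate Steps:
s = -200/1301 (s = 200*(-1/1301) = -200/1301 ≈ -0.15373)
Y(Q) = √(6 + Q)
D(h) = 10 + 2*h (D(h) = 2*(5 + h) = 10 + 2*h)
s*(R + D(Y(-3))) = -200*(1133 + (10 + 2*√(6 - 3)))/1301 = -200*(1133 + (10 + 2*√3))/1301 = -200*(1143 + 2*√3)/1301 = -228600/1301 - 400*√3/1301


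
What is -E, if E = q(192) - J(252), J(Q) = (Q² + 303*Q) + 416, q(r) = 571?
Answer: 139705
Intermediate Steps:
J(Q) = 416 + Q² + 303*Q
E = -139705 (E = 571 - (416 + 252² + 303*252) = 571 - (416 + 63504 + 76356) = 571 - 1*140276 = 571 - 140276 = -139705)
-E = -1*(-139705) = 139705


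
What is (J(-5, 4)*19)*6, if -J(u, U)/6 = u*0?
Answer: 0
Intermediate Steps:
J(u, U) = 0 (J(u, U) = -6*u*0 = -6*0 = 0)
(J(-5, 4)*19)*6 = (0*19)*6 = 0*6 = 0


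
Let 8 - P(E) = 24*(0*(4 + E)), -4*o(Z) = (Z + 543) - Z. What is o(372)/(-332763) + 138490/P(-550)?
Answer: 3840362413/221842 ≈ 17311.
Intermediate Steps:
o(Z) = -543/4 (o(Z) = -((Z + 543) - Z)/4 = -((543 + Z) - Z)/4 = -1/4*543 = -543/4)
P(E) = 8 (P(E) = 8 - 24*0*(4 + E) = 8 - 24*0 = 8 - 1*0 = 8 + 0 = 8)
o(372)/(-332763) + 138490/P(-550) = -543/4/(-332763) + 138490/8 = -543/4*(-1/332763) + 138490*(1/8) = 181/443684 + 69245/4 = 3840362413/221842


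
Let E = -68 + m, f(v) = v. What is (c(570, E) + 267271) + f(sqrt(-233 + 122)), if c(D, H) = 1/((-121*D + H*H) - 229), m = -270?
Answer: 12039222196/45045 + I*sqrt(111) ≈ 2.6727e+5 + 10.536*I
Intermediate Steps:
E = -338 (E = -68 - 270 = -338)
c(D, H) = 1/(-229 + H**2 - 121*D) (c(D, H) = 1/((-121*D + H**2) - 229) = 1/((H**2 - 121*D) - 229) = 1/(-229 + H**2 - 121*D))
(c(570, E) + 267271) + f(sqrt(-233 + 122)) = (-1/(229 - 1*(-338)**2 + 121*570) + 267271) + sqrt(-233 + 122) = (-1/(229 - 1*114244 + 68970) + 267271) + sqrt(-111) = (-1/(229 - 114244 + 68970) + 267271) + I*sqrt(111) = (-1/(-45045) + 267271) + I*sqrt(111) = (-1*(-1/45045) + 267271) + I*sqrt(111) = (1/45045 + 267271) + I*sqrt(111) = 12039222196/45045 + I*sqrt(111)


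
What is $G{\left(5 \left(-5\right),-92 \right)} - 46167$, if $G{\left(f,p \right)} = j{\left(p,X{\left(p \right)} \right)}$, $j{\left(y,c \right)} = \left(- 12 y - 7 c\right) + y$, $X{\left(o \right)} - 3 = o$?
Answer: $-44532$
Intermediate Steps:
$X{\left(o \right)} = 3 + o$
$j{\left(y,c \right)} = - 11 y - 7 c$
$G{\left(f,p \right)} = -21 - 18 p$ ($G{\left(f,p \right)} = - 11 p - 7 \left(3 + p\right) = - 11 p - \left(21 + 7 p\right) = -21 - 18 p$)
$G{\left(5 \left(-5\right),-92 \right)} - 46167 = \left(-21 - -1656\right) - 46167 = \left(-21 + 1656\right) - 46167 = 1635 - 46167 = -44532$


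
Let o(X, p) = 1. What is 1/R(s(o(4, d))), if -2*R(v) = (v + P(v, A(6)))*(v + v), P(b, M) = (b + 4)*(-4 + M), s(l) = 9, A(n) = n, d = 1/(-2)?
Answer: -1/315 ≈ -0.0031746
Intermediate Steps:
d = -1/2 ≈ -0.50000
P(b, M) = (-4 + M)*(4 + b) (P(b, M) = (4 + b)*(-4 + M) = (-4 + M)*(4 + b))
R(v) = -v*(8 + 3*v) (R(v) = -(v + (-16 - 4*v + 4*6 + 6*v))*(v + v)/2 = -(v + (-16 - 4*v + 24 + 6*v))*2*v/2 = -(v + (8 + 2*v))*2*v/2 = -(8 + 3*v)*2*v/2 = -v*(8 + 3*v))
1/R(s(o(4, d))) = 1/(-1*9*(8 + 3*9)) = 1/(-1*9*(8 + 27)) = 1/(-1*9*35) = 1/(-315) = -1/315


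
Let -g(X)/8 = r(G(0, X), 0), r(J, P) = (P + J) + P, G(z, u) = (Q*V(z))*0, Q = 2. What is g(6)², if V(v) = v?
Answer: 0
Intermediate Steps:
G(z, u) = 0 (G(z, u) = (2*z)*0 = 0)
r(J, P) = J + 2*P (r(J, P) = (J + P) + P = J + 2*P)
g(X) = 0 (g(X) = -8*(0 + 2*0) = -8*(0 + 0) = -8*0 = 0)
g(6)² = 0² = 0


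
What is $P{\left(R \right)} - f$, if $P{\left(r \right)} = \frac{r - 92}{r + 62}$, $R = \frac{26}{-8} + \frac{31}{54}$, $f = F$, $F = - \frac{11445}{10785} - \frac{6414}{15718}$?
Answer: $- \frac{4585083975}{36203528747} \approx -0.12665$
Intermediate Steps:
$F = - \frac{8302250}{5650621}$ ($F = \left(-11445\right) \frac{1}{10785} - \frac{3207}{7859} = - \frac{763}{719} - \frac{3207}{7859} = - \frac{8302250}{5650621} \approx -1.4693$)
$f = - \frac{8302250}{5650621} \approx -1.4693$
$R = - \frac{289}{108}$ ($R = 26 \left(- \frac{1}{8}\right) + 31 \cdot \frac{1}{54} = - \frac{13}{4} + \frac{31}{54} = - \frac{289}{108} \approx -2.6759$)
$P{\left(r \right)} = \frac{-92 + r}{62 + r}$
$P{\left(R \right)} - f = \frac{-92 - \frac{289}{108}}{62 - \frac{289}{108}} - - \frac{8302250}{5650621} = \frac{1}{\frac{6407}{108}} \left(- \frac{10225}{108}\right) + \frac{8302250}{5650621} = \frac{108}{6407} \left(- \frac{10225}{108}\right) + \frac{8302250}{5650621} = - \frac{10225}{6407} + \frac{8302250}{5650621} = - \frac{4585083975}{36203528747}$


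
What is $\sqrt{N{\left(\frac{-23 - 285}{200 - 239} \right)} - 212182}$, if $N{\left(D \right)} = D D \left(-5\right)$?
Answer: $\frac{i \sqrt{323203142}}{39} \approx 460.97 i$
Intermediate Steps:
$N{\left(D \right)} = - 5 D^{2}$ ($N{\left(D \right)} = D^{2} \left(-5\right) = - 5 D^{2}$)
$\sqrt{N{\left(\frac{-23 - 285}{200 - 239} \right)} - 212182} = \sqrt{- 5 \left(\frac{-23 - 285}{200 - 239}\right)^{2} - 212182} = \sqrt{- 5 \left(- \frac{308}{-39}\right)^{2} - 212182} = \sqrt{- 5 \left(\left(-308\right) \left(- \frac{1}{39}\right)\right)^{2} - 212182} = \sqrt{- 5 \left(\frac{308}{39}\right)^{2} - 212182} = \sqrt{\left(-5\right) \frac{94864}{1521} - 212182} = \sqrt{- \frac{474320}{1521} - 212182} = \sqrt{- \frac{323203142}{1521}} = \frac{i \sqrt{323203142}}{39}$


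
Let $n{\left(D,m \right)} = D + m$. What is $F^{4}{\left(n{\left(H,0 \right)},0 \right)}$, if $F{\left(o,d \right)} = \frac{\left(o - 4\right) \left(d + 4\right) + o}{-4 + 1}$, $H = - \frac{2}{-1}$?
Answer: $16$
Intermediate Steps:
$H = 2$ ($H = \left(-2\right) \left(-1\right) = 2$)
$F{\left(o,d \right)} = - \frac{o}{3} - \frac{\left(-4 + o\right) \left(4 + d\right)}{3}$ ($F{\left(o,d \right)} = \frac{\left(-4 + o\right) \left(4 + d\right) + o}{-3} = \left(o + \left(-4 + o\right) \left(4 + d\right)\right) \left(- \frac{1}{3}\right) = - \frac{o}{3} - \frac{\left(-4 + o\right) \left(4 + d\right)}{3}$)
$F^{4}{\left(n{\left(H,0 \right)},0 \right)} = \left(\frac{16}{3} - \frac{5 \left(2 + 0\right)}{3} + \frac{4}{3} \cdot 0 - 0 \left(2 + 0\right)\right)^{4} = \left(\frac{16}{3} - \frac{10}{3} + 0 - 0 \cdot 2\right)^{4} = \left(\frac{16}{3} - \frac{10}{3} + 0 + 0\right)^{4} = 2^{4} = 16$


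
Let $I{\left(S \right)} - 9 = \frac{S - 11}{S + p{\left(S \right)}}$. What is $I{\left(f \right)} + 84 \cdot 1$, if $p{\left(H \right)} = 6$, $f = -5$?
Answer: $77$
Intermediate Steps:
$I{\left(S \right)} = 9 + \frac{-11 + S}{6 + S}$ ($I{\left(S \right)} = 9 + \frac{S - 11}{S + 6} = 9 + \frac{-11 + S}{6 + S}$)
$I{\left(f \right)} + 84 \cdot 1 = \frac{43 + 10 \left(-5\right)}{6 - 5} + 84 \cdot 1 = \frac{43 - 50}{1} + 84 = 1 \left(-7\right) + 84 = -7 + 84 = 77$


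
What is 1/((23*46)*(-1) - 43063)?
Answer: -1/44121 ≈ -2.2665e-5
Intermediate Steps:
1/((23*46)*(-1) - 43063) = 1/(1058*(-1) - 43063) = 1/(-1058 - 43063) = 1/(-44121) = -1/44121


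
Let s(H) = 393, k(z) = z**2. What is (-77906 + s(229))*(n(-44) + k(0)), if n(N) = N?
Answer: 3410572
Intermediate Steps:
(-77906 + s(229))*(n(-44) + k(0)) = (-77906 + 393)*(-44 + 0**2) = -77513*(-44 + 0) = -77513*(-44) = 3410572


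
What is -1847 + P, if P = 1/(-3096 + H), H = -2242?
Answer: -9859287/5338 ≈ -1847.0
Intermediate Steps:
P = -1/5338 (P = 1/(-3096 - 2242) = 1/(-5338) = -1/5338 ≈ -0.00018734)
-1847 + P = -1847 - 1/5338 = -9859287/5338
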